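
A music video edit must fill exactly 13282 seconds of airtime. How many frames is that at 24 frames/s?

Frames = 13282 × 24 = 318768.

318768 frames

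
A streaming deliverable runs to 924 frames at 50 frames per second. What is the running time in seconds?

18.48 seconds

Running time = 924 / (50) = 18.48 s.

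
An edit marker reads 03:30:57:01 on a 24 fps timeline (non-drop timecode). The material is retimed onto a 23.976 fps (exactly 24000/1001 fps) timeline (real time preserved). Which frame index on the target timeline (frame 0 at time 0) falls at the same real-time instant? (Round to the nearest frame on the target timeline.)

frame 303466

Source frame index: (3×3600 + 30×60 + 57) × 24 + 1 = 303769.
Real time: 303769 / (24) = 303769/24 s.
Target frame: (303769/24) × (24000/1001) = 303769000/1001 ≈ 303465.534 → 303466.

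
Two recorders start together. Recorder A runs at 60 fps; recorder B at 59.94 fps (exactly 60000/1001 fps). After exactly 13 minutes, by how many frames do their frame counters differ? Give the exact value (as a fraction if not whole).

13 min = 780 s.
A emits 60 × 780 = 46800 frames; B emits 60000/1001 × 780 = 3600000/77.
Difference = 3600/77 frames (≈ 46.7532); B is behind A.

3600/77 frames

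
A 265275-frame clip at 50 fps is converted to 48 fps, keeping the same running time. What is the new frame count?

254664 frames

Target frames = source frames × (target rate / source rate) = 265275 × (48)/(50) = 265275 × 24/25 = 254664.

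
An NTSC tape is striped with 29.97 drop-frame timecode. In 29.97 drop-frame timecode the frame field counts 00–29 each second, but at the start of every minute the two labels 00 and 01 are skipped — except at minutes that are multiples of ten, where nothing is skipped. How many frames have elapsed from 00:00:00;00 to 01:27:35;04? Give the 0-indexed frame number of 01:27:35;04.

157496

As if non-drop at 30 labels/s: (1 × 3600 + 27 × 60 + 35) × 30 + 4 = 157654.
Minute boundaries passed: 87; those not divisible by 10: 87 − 8 = 79; dropped labels = 2 × 79 = 158.
Actual frame index = 157654 − 158 = 157496.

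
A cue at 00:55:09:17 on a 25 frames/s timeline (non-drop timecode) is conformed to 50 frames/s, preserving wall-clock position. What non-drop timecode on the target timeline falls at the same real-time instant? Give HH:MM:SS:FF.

Source frame index: (0×3600 + 55×60 + 9) × 25 + 17 = 82742.
Real time: 82742 / (25) = 82742/25 s.
Target frame: (82742/25) × (50) = 165484.
At 50 labels/s: frame 165484 → 00:55:09:34.

00:55:09:34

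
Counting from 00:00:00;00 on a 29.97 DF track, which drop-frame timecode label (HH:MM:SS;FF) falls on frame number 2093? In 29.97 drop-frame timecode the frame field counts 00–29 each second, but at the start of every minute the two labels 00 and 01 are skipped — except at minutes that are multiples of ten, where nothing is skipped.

Ten DF minutes hold 17982 frames, so frame 2093 lies in block 0 (frames 0–17981) with 2093 frames into that block.
The block's first minute is 1800 frames and the rest 1798 each; 2093 frames reaches minute 1, so 0 × 18 + 1 × 2 = 2 labels have been skipped so far.
Adding those back, label number 2093 + 2 = 2095 at 30 labels/s is 69 s + 25 f = 0 h 1 min 9 s frame 25, i.e. 00:01:09;25.

00:01:09;25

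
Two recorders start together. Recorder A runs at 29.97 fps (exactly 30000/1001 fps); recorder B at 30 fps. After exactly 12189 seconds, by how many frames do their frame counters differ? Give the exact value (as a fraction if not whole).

A emits 30000/1001 × 12189 = 365670000/1001 frames; B emits 30 × 12189 = 365670.
Difference = 365670/1001 frames (≈ 365.3047); B is ahead of A.

365670/1001 frames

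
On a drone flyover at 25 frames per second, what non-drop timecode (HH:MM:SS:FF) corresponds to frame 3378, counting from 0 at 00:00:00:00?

3378 ÷ 25 = 135 full seconds, remainder 3 frames.
135 s = 0 h 2 min 15 s.
Timecode: 00:02:15:03.

00:02:15:03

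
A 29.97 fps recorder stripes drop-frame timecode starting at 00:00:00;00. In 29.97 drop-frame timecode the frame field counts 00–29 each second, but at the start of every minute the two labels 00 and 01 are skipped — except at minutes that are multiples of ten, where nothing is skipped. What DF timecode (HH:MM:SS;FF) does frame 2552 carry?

00:01:25;04

Ten DF minutes hold 17982 frames, so frame 2552 lies in block 0 (frames 0–17981) with 2552 frames into that block.
The block's first minute is 1800 frames and the rest 1798 each; 2552 frames reaches minute 1, so 0 × 18 + 1 × 2 = 2 labels have been skipped so far.
Adding those back, label number 2552 + 2 = 2554 at 30 labels/s is 85 s + 4 f = 0 h 1 min 25 s frame 4, i.e. 00:01:25;04.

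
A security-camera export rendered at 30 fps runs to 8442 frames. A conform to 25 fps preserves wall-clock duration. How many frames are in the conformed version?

Target frames = source frames × (target rate / source rate) = 8442 × (25)/(30) = 8442 × 5/6 = 7035.

7035 frames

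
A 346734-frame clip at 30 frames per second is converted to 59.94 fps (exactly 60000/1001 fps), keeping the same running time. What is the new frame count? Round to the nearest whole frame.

Frames at target rate = 346734 × (60000/1001) / (30) = 693468000/1001 ≈ 692775.225.
Nearest whole frame: 692775.

692775 frames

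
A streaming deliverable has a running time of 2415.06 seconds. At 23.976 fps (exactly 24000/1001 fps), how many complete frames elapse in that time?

57903 frames

Frames = 2415.06 × 24000/1001 = 57961440/1001 ≈ 57903.5365.
Complete frames: 57903.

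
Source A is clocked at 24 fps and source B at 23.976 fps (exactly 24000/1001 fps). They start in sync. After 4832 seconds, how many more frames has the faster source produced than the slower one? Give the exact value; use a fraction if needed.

115968/1001 frames

A emits 24 × 4832 = 115968 frames; B emits 24000/1001 × 4832 = 115968000/1001.
Difference = 115968/1001 frames (≈ 115.8521); B is behind A.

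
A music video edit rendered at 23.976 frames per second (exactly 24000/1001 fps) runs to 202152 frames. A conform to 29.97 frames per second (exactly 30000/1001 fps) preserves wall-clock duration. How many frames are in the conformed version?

252690 frames

Target frames = source frames × (target rate / source rate) = 202152 × (30000/1001)/(24000/1001) = 202152 × 5/4 = 252690.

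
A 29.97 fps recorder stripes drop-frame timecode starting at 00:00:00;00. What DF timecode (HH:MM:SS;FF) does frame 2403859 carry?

Ten DF minutes hold 17982 frames, so frame 2403859 lies in block 133 (frames 2391606–2409587) with 12253 frames into that block.
The block's first minute is 1800 frames and the rest 1798 each; 12253 frames reaches minute 6, so 133 × 18 + 6 × 2 = 2406 labels have been skipped so far.
Adding those back, label number 2403859 + 2406 = 2406265 at 30 labels/s is 80208 s + 25 f = 22 h 16 min 48 s frame 25, i.e. 22:16:48;25.

22:16:48;25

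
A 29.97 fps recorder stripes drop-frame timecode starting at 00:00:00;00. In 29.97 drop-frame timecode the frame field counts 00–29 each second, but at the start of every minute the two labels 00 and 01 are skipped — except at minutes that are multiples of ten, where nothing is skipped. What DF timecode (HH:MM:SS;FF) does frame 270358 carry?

Each 10-minute DF block holds 10 × 60 × 30 − 9 × 2 = 17982 frames. 270358 ÷ 17982 → 15 full blocks, remainder 628.
Within the partial block the first minute is 1800 frames and each further minute 1798, so 0 further minute boundaries passed. Total skipped labels = 18 × 15 + 2 × 0 = 270.
Non-drop label index = 270358 + 270 = 270628; at 30 labels/s that is 02:30:20:28, i.e. DF 02:30:20;28.

02:30:20;28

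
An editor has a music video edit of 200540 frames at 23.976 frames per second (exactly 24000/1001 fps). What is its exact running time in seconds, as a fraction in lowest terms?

Running time = 200540 ÷ (24000/1001) = 200540 × 1001/24000 = 10037027/1200 s.

10037027/1200 seconds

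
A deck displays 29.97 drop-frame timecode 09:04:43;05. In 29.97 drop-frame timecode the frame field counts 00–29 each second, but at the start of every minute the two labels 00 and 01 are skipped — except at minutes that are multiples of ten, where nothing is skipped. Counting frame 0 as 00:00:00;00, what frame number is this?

979515

Complete 10-minute blocks: 54, each 17982 frames → 971028.
Remaining 4 whole minutes in the current block: 1800 + 3 × 1798 = 7194 frames.
Within the current minute: 43 × 30 + 5 − 2 = 1293 (labels ;00/;01 skipped at this minute). Total = 971028 + 7194 + 1293 = 979515.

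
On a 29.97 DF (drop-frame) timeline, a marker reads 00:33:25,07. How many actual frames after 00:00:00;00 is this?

60097

As if non-drop at 30 labels/s: (0 × 3600 + 33 × 60 + 25) × 30 + 7 = 60157.
Minute boundaries passed: 33; those not divisible by 10: 33 − 3 = 30; dropped labels = 2 × 30 = 60.
Actual frame index = 60157 − 60 = 60097.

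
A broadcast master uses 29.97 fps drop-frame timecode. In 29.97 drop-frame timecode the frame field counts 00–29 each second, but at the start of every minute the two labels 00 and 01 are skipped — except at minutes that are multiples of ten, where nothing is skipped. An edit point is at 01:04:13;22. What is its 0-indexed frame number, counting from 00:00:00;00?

115496

As if non-drop at 30 labels/s: (1 × 3600 + 4 × 60 + 13) × 30 + 22 = 115612.
Minute boundaries passed: 64; those not divisible by 10: 64 − 6 = 58; dropped labels = 2 × 58 = 116.
Actual frame index = 115612 − 116 = 115496.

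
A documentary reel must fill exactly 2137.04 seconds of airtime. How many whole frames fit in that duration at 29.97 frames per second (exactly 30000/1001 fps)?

Frames = 2137.04 × 30000/1001 = 64111200/1001 ≈ 64047.1528.
Complete frames: 64047.

64047 frames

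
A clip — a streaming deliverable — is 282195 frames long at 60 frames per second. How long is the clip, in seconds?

Running time = 282195 / (60) = 4703.25 s.

4703.25 seconds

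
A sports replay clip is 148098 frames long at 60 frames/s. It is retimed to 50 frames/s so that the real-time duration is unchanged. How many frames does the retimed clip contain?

Target frames = source frames × (target rate / source rate) = 148098 × (50)/(60) = 148098 × 5/6 = 123415.

123415 frames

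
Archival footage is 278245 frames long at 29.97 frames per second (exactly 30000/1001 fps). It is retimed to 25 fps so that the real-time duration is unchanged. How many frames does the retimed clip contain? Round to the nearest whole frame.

232103 frames

Frames at target rate = 278245 × (25) / (30000/1001) = 55704649/240 ≈ 232102.704.
Nearest whole frame: 232103.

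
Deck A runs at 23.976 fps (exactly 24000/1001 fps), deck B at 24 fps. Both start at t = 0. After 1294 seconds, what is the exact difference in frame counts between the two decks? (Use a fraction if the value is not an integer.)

31056/1001 frames

A emits 24000/1001 × 1294 = 31056000/1001 frames; B emits 24 × 1294 = 31056.
Difference = 31056/1001 frames (≈ 31.0250); B is ahead of A.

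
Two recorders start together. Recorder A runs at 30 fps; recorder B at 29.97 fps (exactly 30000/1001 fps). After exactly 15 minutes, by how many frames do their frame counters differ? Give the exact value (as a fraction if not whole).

27000/1001 frames

15 min = 900 s.
A emits 30 × 900 = 27000 frames; B emits 30000/1001 × 900 = 27000000/1001.
Difference = 27000/1001 frames (≈ 26.9730); B is behind A.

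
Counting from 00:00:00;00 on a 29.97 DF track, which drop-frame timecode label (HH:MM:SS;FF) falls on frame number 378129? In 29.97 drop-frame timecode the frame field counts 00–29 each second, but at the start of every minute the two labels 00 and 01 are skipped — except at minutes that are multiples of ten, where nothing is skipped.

Ten DF minutes hold 17982 frames, so frame 378129 lies in block 21 (frames 377622–395603) with 507 frames into that block.
The block's first minute is 1800 frames and the rest 1798 each; 507 frames reaches minute 0, so 21 × 18 + 0 × 2 = 378 labels have been skipped so far.
Adding those back, label number 378129 + 378 = 378507 at 30 labels/s is 12616 s + 27 f = 3 h 30 min 16 s frame 27, i.e. 03:30:16;27.

03:30:16;27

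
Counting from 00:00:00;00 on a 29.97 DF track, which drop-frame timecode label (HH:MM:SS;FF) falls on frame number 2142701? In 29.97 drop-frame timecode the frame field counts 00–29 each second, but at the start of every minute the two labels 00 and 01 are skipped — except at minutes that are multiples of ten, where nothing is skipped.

Ten DF minutes hold 17982 frames, so frame 2142701 lies in block 119 (frames 2139858–2157839) with 2843 frames into that block.
The block's first minute is 1800 frames and the rest 1798 each; 2843 frames reaches minute 1, so 119 × 18 + 1 × 2 = 2144 labels have been skipped so far.
Adding those back, label number 2142701 + 2144 = 2144845 at 30 labels/s is 71494 s + 25 f = 19 h 51 min 34 s frame 25, i.e. 19:51:34;25.

19:51:34;25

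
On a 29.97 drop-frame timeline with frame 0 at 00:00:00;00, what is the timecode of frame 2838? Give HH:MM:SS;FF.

Ten DF minutes hold 17982 frames, so frame 2838 lies in block 0 (frames 0–17981) with 2838 frames into that block.
The block's first minute is 1800 frames and the rest 1798 each; 2838 frames reaches minute 1, so 0 × 18 + 1 × 2 = 2 labels have been skipped so far.
Adding those back, label number 2838 + 2 = 2840 at 30 labels/s is 94 s + 20 f = 0 h 1 min 34 s frame 20, i.e. 00:01:34;20.

00:01:34;20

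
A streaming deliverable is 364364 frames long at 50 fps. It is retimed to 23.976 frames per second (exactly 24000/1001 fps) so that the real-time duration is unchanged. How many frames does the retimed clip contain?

174720 frames

Target frames = source frames × (target rate / source rate) = 364364 × (24000/1001)/(50) = 364364 × 480/1001 = 174720.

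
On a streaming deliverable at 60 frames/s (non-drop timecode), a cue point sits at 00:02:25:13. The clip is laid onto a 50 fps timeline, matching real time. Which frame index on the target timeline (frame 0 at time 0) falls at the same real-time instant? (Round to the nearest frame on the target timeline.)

frame 7261

Source frame index: (0×3600 + 2×60 + 25) × 60 + 13 = 8713.
Real time: 8713 / (60) = 8713/60 s.
Target frame: (8713/60) × (50) = 43565/6 ≈ 7260.833 → 7261.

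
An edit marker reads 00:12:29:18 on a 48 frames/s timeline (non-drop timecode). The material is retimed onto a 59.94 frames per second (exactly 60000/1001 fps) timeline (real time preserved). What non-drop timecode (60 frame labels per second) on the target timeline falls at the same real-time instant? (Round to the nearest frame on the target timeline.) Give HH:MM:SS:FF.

00:12:28:38

Source frame index: (0×3600 + 12×60 + 29) × 48 + 18 = 35970.
Real time: 35970 / (48) = 5995/8 s.
Target frame: (5995/8) × (60000/1001) = 4087500/91 ≈ 44917.582 → 44918.
At 60 labels/s: frame 44918 → 00:12:28:38.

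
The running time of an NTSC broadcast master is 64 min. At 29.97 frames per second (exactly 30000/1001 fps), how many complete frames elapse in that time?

64 min = 3840 s.
Frames = 3840 × 30000/1001 = 115200000/1001 ≈ 115084.9151.
Complete frames: 115084.

115084 frames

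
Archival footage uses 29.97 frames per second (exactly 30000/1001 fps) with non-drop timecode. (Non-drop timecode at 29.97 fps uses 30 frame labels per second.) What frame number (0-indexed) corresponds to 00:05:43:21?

Total seconds to the label: (0 × 3600 + 5 × 60 + 43) = 343.
Frame index = 343 × 30 + 21 = 10311.

10311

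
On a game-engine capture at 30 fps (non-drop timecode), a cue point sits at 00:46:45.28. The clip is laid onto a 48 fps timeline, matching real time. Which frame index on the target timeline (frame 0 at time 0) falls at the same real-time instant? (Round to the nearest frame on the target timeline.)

frame 134685

Source frame index: (0×3600 + 46×60 + 45) × 30 + 28 = 84178.
Real time: 84178 / (30) = 42089/15 s.
Target frame: (42089/15) × (48) = 673424/5 ≈ 134684.800 → 134685.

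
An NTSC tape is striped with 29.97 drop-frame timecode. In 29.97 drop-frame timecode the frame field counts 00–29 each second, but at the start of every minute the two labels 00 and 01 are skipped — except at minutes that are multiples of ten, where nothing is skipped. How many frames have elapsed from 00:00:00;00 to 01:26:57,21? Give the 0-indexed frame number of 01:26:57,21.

Complete 10-minute blocks: 8, each 17982 frames → 143856.
Remaining 6 whole minutes in the current block: 1800 + 5 × 1798 = 10790 frames.
Within the current minute: 57 × 30 + 21 − 2 = 1729 (labels ;00/;01 skipped at this minute). Total = 143856 + 10790 + 1729 = 156375.

156375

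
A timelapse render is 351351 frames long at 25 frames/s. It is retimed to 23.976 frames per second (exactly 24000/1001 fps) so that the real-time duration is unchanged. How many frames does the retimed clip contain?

336960 frames

Target frames = source frames × (target rate / source rate) = 351351 × (24000/1001)/(25) = 351351 × 960/1001 = 336960.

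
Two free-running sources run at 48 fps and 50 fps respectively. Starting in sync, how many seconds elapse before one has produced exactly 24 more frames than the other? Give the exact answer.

The gap grows by |50 − 48| = 2 frames per second.
Time for a 24-frame gap: 24 ÷ (2) = 12 s.

12 seconds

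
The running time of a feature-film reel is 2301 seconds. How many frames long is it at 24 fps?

Frames = 2301 × 24 = 55224.

55224 frames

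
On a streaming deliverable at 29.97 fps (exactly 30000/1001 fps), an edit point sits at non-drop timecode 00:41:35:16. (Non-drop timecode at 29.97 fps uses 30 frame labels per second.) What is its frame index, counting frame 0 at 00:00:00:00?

Total seconds to the label: (0 × 3600 + 41 × 60 + 35) = 2495.
Frame index = 2495 × 30 + 16 = 74866.

74866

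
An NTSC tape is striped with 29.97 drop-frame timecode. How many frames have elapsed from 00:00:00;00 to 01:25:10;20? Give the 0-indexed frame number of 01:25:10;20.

153166

Complete 10-minute blocks: 8, each 17982 frames → 143856.
Remaining 5 whole minutes in the current block: 1800 + 4 × 1798 = 8992 frames.
Within the current minute: 10 × 30 + 20 − 2 = 318 (labels ;00/;01 skipped at this minute). Total = 143856 + 8992 + 318 = 153166.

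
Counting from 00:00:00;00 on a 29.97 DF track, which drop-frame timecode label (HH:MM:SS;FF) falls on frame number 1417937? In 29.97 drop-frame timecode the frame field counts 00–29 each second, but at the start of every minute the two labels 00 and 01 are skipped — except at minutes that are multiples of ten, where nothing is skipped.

Each 10-minute DF block holds 10 × 60 × 30 − 9 × 2 = 17982 frames. 1417937 ÷ 17982 → 78 full blocks, remainder 15341.
Within the partial block the first minute is 1800 frames and each further minute 1798, so 8 further minute boundaries passed. Total skipped labels = 18 × 78 + 2 × 8 = 1420.
Non-drop label index = 1417937 + 1420 = 1419357; at 30 labels/s that is 13:08:31:27, i.e. DF 13:08:31;27.

13:08:31;27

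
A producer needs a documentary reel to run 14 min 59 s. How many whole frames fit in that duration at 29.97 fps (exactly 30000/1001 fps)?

14 min 59 s = 899 s.
Frames = 899 × 30000/1001 = 26970000/1001 ≈ 26943.0569.
Complete frames: 26943.

26943 frames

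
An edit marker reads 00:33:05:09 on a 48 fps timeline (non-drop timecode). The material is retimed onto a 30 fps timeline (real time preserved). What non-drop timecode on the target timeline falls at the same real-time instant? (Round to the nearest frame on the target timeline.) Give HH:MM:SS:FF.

Source frame index: (0×3600 + 33×60 + 5) × 48 + 9 = 95289.
Real time: 95289 / (48) = 31763/16 s.
Target frame: (31763/16) × (30) = 476445/8 ≈ 59555.625 → 59556.
At 30 labels/s: frame 59556 → 00:33:05:06.

00:33:05:06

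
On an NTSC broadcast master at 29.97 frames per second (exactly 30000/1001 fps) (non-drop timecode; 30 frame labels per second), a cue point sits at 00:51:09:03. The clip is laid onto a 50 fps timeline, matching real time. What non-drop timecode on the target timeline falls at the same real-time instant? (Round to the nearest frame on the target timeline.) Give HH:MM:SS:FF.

Source frame index: (0×3600 + 51×60 + 9) × 30 + 3 = 92073.
Real time: 92073 / (30000/1001) = 30721691/10000 s.
Target frame: (30721691/10000) × (50) = 30721691/200 ≈ 153608.455 → 153608.
At 50 labels/s: frame 153608 → 00:51:12:08.

00:51:12:08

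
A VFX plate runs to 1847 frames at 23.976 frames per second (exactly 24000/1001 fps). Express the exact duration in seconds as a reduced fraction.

Running time = 1847 ÷ (24000/1001) = 1847 × 1001/24000 = 1848847/24000 s.

1848847/24000 seconds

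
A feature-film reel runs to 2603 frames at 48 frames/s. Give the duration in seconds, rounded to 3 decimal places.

54.229 seconds

Running time = 2603 × 1/48 = 2603/48 s ≈ 54.229 s.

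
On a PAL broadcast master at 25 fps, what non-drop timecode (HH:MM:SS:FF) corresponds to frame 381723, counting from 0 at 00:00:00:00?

381723 ÷ 25 = 15268 full seconds, remainder 23 frames.
15268 s = 4 h 14 min 28 s.
Timecode: 04:14:28:23.

04:14:28:23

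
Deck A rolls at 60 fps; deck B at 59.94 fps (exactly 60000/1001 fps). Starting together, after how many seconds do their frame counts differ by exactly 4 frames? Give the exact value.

1001/15 seconds

The gap grows by |60000/1001 − 60| = 60/1001 frames per second.
Time for a 4-frame gap: 4 ÷ (60/1001) = 1001/15 s.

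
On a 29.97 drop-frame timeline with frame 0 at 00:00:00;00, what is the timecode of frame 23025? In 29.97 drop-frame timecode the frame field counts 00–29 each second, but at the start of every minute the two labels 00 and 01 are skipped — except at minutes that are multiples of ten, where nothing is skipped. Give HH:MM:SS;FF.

Ten DF minutes hold 17982 frames, so frame 23025 lies in block 1 (frames 17982–35963) with 5043 frames into that block.
The block's first minute is 1800 frames and the rest 1798 each; 5043 frames reaches minute 2, so 1 × 18 + 2 × 2 = 22 labels have been skipped so far.
Adding those back, label number 23025 + 22 = 23047 at 30 labels/s is 768 s + 7 f = 0 h 12 min 48 s frame 7, i.e. 00:12:48;07.

00:12:48;07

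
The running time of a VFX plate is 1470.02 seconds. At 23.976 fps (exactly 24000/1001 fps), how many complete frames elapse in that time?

35245 frames

Frames = 1470.02 × 24000/1001 = 35280480/1001 ≈ 35245.2348.
Complete frames: 35245.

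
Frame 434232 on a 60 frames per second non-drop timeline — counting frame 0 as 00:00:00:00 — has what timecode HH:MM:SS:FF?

02:00:37:12

434232 ÷ 60 = 7237 full seconds, remainder 12 frames.
7237 s = 2 h 0 min 37 s.
Timecode: 02:00:37:12.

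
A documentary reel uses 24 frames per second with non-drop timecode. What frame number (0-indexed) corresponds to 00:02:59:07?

frame 4303

Total seconds to the label: (0 × 3600 + 2 × 60 + 59) = 179.
Frame index = 179 × 24 + 7 = 4303.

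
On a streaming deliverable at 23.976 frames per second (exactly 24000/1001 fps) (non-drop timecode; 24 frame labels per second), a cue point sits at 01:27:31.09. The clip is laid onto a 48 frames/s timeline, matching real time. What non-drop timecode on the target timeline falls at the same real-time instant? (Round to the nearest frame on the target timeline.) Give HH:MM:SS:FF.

01:27:36:30

Source frame index: (1×3600 + 27×60 + 31) × 24 + 9 = 126033.
Real time: 126033 / (24000/1001) = 42053011/8000 s.
Target frame: (42053011/8000) × (48) = 126159033/500 ≈ 252318.066 → 252318.
At 48 labels/s: frame 252318 → 01:27:36:30.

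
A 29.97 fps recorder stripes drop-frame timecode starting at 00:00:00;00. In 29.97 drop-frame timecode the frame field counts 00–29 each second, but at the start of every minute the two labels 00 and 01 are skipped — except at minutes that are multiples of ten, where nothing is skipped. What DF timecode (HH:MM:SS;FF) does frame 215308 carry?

Each 10-minute DF block holds 10 × 60 × 30 − 9 × 2 = 17982 frames. 215308 ÷ 17982 → 11 full blocks, remainder 17506.
Within the partial block the first minute is 1800 frames and each further minute 1798, so 9 further minute boundaries passed. Total skipped labels = 18 × 11 + 2 × 9 = 216.
Non-drop label index = 215308 + 216 = 215524; at 30 labels/s that is 01:59:44:04, i.e. DF 01:59:44;04.

01:59:44;04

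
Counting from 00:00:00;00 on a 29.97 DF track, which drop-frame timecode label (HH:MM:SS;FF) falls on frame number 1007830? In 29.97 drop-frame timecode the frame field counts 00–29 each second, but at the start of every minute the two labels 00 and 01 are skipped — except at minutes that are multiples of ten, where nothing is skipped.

Each 10-minute DF block holds 10 × 60 × 30 − 9 × 2 = 17982 frames. 1007830 ÷ 17982 → 56 full blocks, remainder 838.
Within the partial block the first minute is 1800 frames and each further minute 1798, so 0 further minute boundaries passed. Total skipped labels = 18 × 56 + 2 × 0 = 1008.
Non-drop label index = 1007830 + 1008 = 1008838; at 30 labels/s that is 09:20:27:28, i.e. DF 09:20:27;28.

09:20:27;28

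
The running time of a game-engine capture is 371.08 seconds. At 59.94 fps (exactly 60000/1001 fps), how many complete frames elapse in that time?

Frames = 371.08 × 60000/1001 = 22264800/1001 ≈ 22242.5574.
Complete frames: 22242.

22242 frames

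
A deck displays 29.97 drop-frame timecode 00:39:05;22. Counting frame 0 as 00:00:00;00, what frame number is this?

70300

As if non-drop at 30 labels/s: (0 × 3600 + 39 × 60 + 5) × 30 + 22 = 70372.
Minute boundaries passed: 39; those not divisible by 10: 39 − 3 = 36; dropped labels = 2 × 36 = 72.
Actual frame index = 70372 − 72 = 70300.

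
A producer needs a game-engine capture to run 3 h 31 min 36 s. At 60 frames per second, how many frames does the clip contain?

761760 frames

3 h 31 min 36 s = 12696 s.
Frames = 12696 × 60 = 761760.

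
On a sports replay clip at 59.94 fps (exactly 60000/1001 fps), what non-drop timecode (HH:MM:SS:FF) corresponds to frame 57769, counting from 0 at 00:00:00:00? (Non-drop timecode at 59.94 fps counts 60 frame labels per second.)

00:16:02:49

57769 ÷ 60 = 962 full seconds, remainder 49 frames.
962 s = 0 h 16 min 2 s.
Timecode: 00:16:02:49.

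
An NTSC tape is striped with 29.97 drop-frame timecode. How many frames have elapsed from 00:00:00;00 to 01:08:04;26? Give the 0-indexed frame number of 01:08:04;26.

Complete 10-minute blocks: 6, each 17982 frames → 107892.
Remaining 8 whole minutes in the current block: 1800 + 7 × 1798 = 14386 frames.
Within the current minute: 4 × 30 + 26 − 2 = 144 (labels ;00/;01 skipped at this minute). Total = 107892 + 14386 + 144 = 122422.

122422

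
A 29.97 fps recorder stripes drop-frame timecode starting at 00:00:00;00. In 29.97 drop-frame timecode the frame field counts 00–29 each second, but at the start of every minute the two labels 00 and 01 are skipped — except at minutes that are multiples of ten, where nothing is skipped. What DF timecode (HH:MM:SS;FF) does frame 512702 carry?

Ten DF minutes hold 17982 frames, so frame 512702 lies in block 28 (frames 503496–521477) with 9206 frames into that block.
The block's first minute is 1800 frames and the rest 1798 each; 9206 frames reaches minute 5, so 28 × 18 + 5 × 2 = 514 labels have been skipped so far.
Adding those back, label number 512702 + 514 = 513216 at 30 labels/s is 17107 s + 6 f = 4 h 45 min 7 s frame 6, i.e. 04:45:07;06.

04:45:07;06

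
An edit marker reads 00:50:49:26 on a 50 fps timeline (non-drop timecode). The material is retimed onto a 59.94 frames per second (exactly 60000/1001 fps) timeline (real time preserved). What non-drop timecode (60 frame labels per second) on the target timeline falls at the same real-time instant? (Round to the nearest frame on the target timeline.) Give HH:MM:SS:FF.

Source frame index: (0×3600 + 50×60 + 49) × 50 + 26 = 152476.
Real time: 152476 / (50) = 76238/25 s.
Target frame: (76238/25) × (60000/1001) = 182971200/1001 ≈ 182788.412 → 182788.
At 60 labels/s: frame 182788 → 00:50:46:28.

00:50:46:28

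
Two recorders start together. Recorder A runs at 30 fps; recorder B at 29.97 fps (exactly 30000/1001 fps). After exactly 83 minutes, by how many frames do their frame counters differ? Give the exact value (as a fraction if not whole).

83 min = 4980 s.
A emits 30 × 4980 = 149400 frames; B emits 30000/1001 × 4980 = 149400000/1001.
Difference = 149400/1001 frames (≈ 149.2507); B is behind A.

149400/1001 frames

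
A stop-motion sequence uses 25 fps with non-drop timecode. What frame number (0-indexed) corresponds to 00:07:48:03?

Total seconds to the label: (0 × 3600 + 7 × 60 + 48) = 468.
Frame index = 468 × 25 + 3 = 11703.

frame 11703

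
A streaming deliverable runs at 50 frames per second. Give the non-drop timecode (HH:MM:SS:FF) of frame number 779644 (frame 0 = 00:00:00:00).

779644 ÷ 50 = 15592 full seconds, remainder 44 frames.
15592 s = 4 h 19 min 52 s.
Timecode: 04:19:52:44.

04:19:52:44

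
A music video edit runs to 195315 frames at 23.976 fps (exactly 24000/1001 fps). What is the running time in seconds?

8146.263125 seconds

Running time = 195315 / (24000/1001) = 8146.263125 s.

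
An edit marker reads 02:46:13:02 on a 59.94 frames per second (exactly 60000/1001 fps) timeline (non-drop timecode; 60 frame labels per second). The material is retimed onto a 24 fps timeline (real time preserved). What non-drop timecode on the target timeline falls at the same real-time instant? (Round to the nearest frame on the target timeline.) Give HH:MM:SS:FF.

02:46:23:00

Source frame index: (2×3600 + 46×60 + 13) × 60 + 2 = 598382.
Real time: 598382 / (60000/1001) = 299490191/30000 s.
Target frame: (299490191/30000) × (24) = 299490191/1250 ≈ 239592.153 → 239592.
At 24 labels/s: frame 239592 → 02:46:23:00.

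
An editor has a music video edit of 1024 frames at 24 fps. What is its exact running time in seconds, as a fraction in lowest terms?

128/3 seconds

Running time = 1024 ÷ (24) = 1024 × 1/24 = 128/3 s.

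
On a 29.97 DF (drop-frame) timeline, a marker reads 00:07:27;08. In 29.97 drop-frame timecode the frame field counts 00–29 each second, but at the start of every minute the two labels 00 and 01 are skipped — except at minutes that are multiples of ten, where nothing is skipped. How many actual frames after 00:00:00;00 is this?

As if non-drop at 30 labels/s: (0 × 3600 + 7 × 60 + 27) × 30 + 8 = 13418.
Minute boundaries passed: 7; those not divisible by 10: 7 − 0 = 7; dropped labels = 2 × 7 = 14.
Actual frame index = 13418 − 14 = 13404.

13404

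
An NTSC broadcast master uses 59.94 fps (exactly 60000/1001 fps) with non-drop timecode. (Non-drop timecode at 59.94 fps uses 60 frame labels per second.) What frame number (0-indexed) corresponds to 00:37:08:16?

133696

Total seconds to the label: (0 × 3600 + 37 × 60 + 8) = 2228.
Frame index = 2228 × 60 + 16 = 133696.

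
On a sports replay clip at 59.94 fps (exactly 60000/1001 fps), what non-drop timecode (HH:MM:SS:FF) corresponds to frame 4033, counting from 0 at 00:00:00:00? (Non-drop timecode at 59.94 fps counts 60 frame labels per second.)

00:01:07:13

4033 ÷ 60 = 67 full seconds, remainder 13 frames.
67 s = 0 h 1 min 7 s.
Timecode: 00:01:07:13.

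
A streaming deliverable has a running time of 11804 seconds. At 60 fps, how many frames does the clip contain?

708240 frames

Frames = 11804 × 60 = 708240.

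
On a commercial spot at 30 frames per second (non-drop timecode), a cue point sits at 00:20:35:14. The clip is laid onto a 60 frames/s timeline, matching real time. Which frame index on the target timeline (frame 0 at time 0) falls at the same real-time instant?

frame 74128

Source frame index: (0×3600 + 20×60 + 35) × 30 + 14 = 37064.
Real time: 37064 / (30) = 18532/15 s.
Target frame: (18532/15) × (60) = 74128.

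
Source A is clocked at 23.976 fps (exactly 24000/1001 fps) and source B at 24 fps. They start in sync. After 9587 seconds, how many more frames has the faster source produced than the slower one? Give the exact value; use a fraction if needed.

230088/1001 frames

A emits 24000/1001 × 9587 = 230088000/1001 frames; B emits 24 × 9587 = 230088.
Difference = 230088/1001 frames (≈ 229.8581); B is ahead of A.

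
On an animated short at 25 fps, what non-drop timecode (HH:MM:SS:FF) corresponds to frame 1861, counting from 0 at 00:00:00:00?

1861 ÷ 25 = 74 full seconds, remainder 11 frames.
74 s = 0 h 1 min 14 s.
Timecode: 00:01:14:11.

00:01:14:11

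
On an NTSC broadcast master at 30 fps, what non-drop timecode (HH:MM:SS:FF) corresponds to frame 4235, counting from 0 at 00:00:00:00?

4235 ÷ 30 = 141 full seconds, remainder 5 frames.
141 s = 0 h 2 min 21 s.
Timecode: 00:02:21:05.

00:02:21:05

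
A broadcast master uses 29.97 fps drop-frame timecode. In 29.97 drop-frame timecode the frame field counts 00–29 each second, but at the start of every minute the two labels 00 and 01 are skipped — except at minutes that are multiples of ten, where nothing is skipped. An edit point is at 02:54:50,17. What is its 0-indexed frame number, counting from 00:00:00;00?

314403

Complete 10-minute blocks: 17, each 17982 frames → 305694.
Remaining 4 whole minutes in the current block: 1800 + 3 × 1798 = 7194 frames.
Within the current minute: 50 × 30 + 17 − 2 = 1515 (labels ;00/;01 skipped at this minute). Total = 305694 + 7194 + 1515 = 314403.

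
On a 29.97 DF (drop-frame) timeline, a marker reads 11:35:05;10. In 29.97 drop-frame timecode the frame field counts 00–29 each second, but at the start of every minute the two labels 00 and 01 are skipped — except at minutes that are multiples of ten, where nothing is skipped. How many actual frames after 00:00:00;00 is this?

As if non-drop at 30 labels/s: (11 × 3600 + 35 × 60 + 5) × 30 + 10 = 1251160.
Minute boundaries passed: 695; those not divisible by 10: 695 − 69 = 626; dropped labels = 2 × 626 = 1252.
Actual frame index = 1251160 − 1252 = 1249908.

1249908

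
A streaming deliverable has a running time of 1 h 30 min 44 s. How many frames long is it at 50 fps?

1 h 30 min 44 s = 5444 s.
Frames = 5444 × 50 = 272200.

272200 frames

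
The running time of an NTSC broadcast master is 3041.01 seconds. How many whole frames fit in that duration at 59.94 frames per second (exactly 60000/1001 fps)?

182278 frames

Frames = 3041.01 × 60000/1001 = 26065800/143 ≈ 182278.3217.
Complete frames: 182278.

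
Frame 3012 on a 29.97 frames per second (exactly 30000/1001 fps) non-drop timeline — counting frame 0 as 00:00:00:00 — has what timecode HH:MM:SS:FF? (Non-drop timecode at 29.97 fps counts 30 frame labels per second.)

00:01:40:12

3012 ÷ 30 = 100 full seconds, remainder 12 frames.
100 s = 0 h 1 min 40 s.
Timecode: 00:01:40:12.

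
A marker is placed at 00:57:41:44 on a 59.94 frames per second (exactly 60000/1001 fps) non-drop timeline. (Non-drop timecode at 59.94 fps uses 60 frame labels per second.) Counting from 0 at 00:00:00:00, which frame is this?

Total seconds to the label: (0 × 3600 + 57 × 60 + 41) = 3461.
Frame index = 3461 × 60 + 44 = 207704.

207704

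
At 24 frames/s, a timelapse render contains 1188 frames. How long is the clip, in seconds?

Running time = 1188 / (24) = 49.5 s.

49.5 seconds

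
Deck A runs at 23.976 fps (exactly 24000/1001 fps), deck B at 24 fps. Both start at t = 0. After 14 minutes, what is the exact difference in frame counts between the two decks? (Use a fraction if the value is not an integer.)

14 min = 840 s.
A emits 24000/1001 × 840 = 2880000/143 frames; B emits 24 × 840 = 20160.
Difference = 2880/143 frames (≈ 20.1399); B is ahead of A.

2880/143 frames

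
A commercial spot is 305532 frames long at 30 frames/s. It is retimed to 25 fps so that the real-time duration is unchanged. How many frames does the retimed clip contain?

Target frames = source frames × (target rate / source rate) = 305532 × (25)/(30) = 305532 × 5/6 = 254610.

254610 frames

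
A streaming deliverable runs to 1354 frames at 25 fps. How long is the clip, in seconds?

54.16 seconds

Running time = 1354 / (25) = 54.16 s.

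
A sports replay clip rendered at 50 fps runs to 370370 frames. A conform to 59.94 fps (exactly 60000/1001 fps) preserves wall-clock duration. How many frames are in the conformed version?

444000 frames

Target frames = source frames × (target rate / source rate) = 370370 × (60000/1001)/(50) = 370370 × 1200/1001 = 444000.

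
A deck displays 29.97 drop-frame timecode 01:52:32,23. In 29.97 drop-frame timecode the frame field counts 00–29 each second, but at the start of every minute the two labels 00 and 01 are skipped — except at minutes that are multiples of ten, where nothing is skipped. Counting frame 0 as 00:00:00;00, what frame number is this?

As if non-drop at 30 labels/s: (1 × 3600 + 52 × 60 + 32) × 30 + 23 = 202583.
Minute boundaries passed: 112; those not divisible by 10: 112 − 11 = 101; dropped labels = 2 × 101 = 202.
Actual frame index = 202583 − 202 = 202381.

202381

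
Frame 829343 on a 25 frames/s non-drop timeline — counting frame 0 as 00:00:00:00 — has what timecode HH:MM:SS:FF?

09:12:53:18

829343 ÷ 25 = 33173 full seconds, remainder 18 frames.
33173 s = 9 h 12 min 53 s.
Timecode: 09:12:53:18.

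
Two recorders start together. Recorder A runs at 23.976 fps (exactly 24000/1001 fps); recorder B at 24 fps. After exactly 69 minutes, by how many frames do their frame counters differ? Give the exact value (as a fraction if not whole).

99360/1001 frames

69 min = 4140 s.
A emits 24000/1001 × 4140 = 99360000/1001 frames; B emits 24 × 4140 = 99360.
Difference = 99360/1001 frames (≈ 99.2607); B is ahead of A.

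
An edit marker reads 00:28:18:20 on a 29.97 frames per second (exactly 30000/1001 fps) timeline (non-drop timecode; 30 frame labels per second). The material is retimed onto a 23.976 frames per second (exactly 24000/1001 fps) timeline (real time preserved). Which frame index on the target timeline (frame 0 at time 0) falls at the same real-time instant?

Source frame index: (0×3600 + 28×60 + 18) × 30 + 20 = 50960.
Real time: 50960 / (30000/1001) = 637637/375 s.
Target frame: (637637/375) × (24000/1001) = 40768.

frame 40768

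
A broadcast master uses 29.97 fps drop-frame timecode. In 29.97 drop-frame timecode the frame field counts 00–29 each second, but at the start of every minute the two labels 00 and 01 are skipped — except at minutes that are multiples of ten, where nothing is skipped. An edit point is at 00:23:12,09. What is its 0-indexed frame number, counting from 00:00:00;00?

41727

As if non-drop at 30 labels/s: (0 × 3600 + 23 × 60 + 12) × 30 + 9 = 41769.
Minute boundaries passed: 23; those not divisible by 10: 23 − 2 = 21; dropped labels = 2 × 21 = 42.
Actual frame index = 41769 − 42 = 41727.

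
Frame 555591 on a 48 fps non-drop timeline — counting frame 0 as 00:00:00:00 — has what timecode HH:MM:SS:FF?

03:12:54:39

555591 ÷ 48 = 11574 full seconds, remainder 39 frames.
11574 s = 3 h 12 min 54 s.
Timecode: 03:12:54:39.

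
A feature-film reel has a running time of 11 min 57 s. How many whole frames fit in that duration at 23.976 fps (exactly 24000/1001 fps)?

17190 frames

11 min 57 s = 717 s.
Frames = 717 × 24000/1001 = 17208000/1001 ≈ 17190.8092.
Complete frames: 17190.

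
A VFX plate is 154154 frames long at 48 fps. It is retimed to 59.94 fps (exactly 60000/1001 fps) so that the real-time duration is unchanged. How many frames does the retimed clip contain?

Target frames = source frames × (target rate / source rate) = 154154 × (60000/1001)/(48) = 154154 × 1250/1001 = 192500.

192500 frames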